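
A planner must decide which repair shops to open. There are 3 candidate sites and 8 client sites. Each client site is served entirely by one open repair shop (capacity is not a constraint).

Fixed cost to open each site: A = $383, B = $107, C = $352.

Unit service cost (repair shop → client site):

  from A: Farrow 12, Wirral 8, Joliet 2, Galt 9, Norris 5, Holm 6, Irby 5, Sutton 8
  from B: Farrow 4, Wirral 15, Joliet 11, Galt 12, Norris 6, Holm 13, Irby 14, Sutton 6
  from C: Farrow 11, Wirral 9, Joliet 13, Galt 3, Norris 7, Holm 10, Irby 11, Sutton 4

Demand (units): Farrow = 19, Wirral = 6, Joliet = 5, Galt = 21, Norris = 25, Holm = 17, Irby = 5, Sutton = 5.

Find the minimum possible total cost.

For any fixed open set, each client site goes to its cheapest open site; total = fixed + service.
{B}: Farrow→B 4·19=76, Wirral→B 15·6=90, Joliet→B 11·5=55, Galt→B 12·21=252, Norris→B 6·25=150, Holm→B 13·17=221, Irby→B 14·5=70, Sutton→B 6·5=30. Service 944; fixed 107; total 1051.
{A, B}: service 605 + fixed 490 = 1095
{B, C}: service 643 + fixed 459 = 1102
{A, B, C}: service 469 + fixed 842 = 1311
(All 7 nonempty subsets were checked; B only is lowest.)

Minimum total cost: 1051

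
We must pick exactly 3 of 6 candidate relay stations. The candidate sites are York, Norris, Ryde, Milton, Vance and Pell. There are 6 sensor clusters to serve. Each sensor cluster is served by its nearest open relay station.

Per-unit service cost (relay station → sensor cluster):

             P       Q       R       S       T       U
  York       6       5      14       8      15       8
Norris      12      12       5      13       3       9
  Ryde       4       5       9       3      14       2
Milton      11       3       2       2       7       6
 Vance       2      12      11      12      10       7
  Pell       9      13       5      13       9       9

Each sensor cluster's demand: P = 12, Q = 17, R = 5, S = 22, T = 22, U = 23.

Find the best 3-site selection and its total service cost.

Choose Norris, Ryde and Milton; total service cost 265.

With exactly 3 open, each sensor cluster uses its cheapest among the chosen.
{Norris, Ryde, Milton}: P→Ryde 4·12=48, Q→Milton 3·17=51, R→Milton 2·5=10, S→Milton 2·22=44, T→Norris 3·22=66, U→Ryde 2·23=46. Service cost 265.
{Norris, Ryde, Vance}: service cost 312
{Ryde, Milton, Vance}: service cost 329
Among all 20 size-3 choices, {Norris, Ryde, Milton} is lowest.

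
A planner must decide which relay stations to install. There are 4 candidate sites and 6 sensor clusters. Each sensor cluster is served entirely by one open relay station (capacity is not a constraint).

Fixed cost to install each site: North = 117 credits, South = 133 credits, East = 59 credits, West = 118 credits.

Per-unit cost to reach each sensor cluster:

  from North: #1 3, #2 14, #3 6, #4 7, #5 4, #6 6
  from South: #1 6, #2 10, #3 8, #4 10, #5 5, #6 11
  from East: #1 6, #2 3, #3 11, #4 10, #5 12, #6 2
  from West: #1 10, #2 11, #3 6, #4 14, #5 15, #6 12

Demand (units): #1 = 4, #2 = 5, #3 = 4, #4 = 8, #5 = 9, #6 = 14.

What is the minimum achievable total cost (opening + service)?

Minimum total cost: 347

For any fixed open set, each sensor cluster goes to its cheapest open site; total = fixed + service.
{North, East}: #1→North 3·4=12, #2→East 3·5=15, #3→North 6·4=24, #4→North 7·8=56, #5→North 4·9=36, #6→East 2·14=28. Service 171; fixed 176; total 347.
{East}: #1→East 6·4=24, #2→East 3·5=15, #3→East 11·4=44, #4→East 10·8=80, #5→East 12·9=108, #6→East 2·14=28. Service 299; fixed 59; total 358.
{North}: service 282 + fixed 117 = 399
{North, South, East, West}: service 171 + fixed 427 = 598
No other subset beats 347.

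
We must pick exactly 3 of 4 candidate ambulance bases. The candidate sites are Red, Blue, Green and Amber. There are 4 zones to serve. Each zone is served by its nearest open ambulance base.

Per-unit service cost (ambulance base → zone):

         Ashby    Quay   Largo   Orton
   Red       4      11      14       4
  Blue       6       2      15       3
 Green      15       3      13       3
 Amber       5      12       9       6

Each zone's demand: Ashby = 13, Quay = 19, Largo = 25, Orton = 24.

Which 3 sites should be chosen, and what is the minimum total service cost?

With exactly 3 open, each zone uses its cheapest among the chosen.
{Red, Blue, Amber}: Ashby→Red 4·13=52, Quay→Blue 2·19=38, Largo→Amber 9·25=225, Orton→Blue 3·24=72. Service cost 387.
{Blue, Green, Amber}: service cost 400
{Red, Green, Amber}: service cost 406
Among all 4 size-3 choices, {Red, Blue, Amber} is lowest.

Choose Red, Blue and Amber; total service cost 387.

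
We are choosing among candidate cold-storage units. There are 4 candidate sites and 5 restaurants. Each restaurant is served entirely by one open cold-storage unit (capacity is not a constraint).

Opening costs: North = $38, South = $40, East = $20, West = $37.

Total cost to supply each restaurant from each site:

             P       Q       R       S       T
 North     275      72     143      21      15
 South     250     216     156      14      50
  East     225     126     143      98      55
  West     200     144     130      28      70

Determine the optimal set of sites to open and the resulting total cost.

Open North and West; minimum total cost 513.

For any fixed open set, each restaurant goes to its cheapest open site; total = fixed + service.
{North, West}: P→West 200, Q→North 72, R→West 130, S→North 21, T→North 15. Service 438; fixed 75; total 513.
{North, East, West}: P→West 200, Q→North 72, R→West 130, S→North 21, T→North 15. Service 438; fixed 95; total 533.
{North, East}: P→East 225, Q→North 72, R→North 143, S→North 21, T→North 15. Service 476; fixed 58; total 534.
{North, South, East, West}: P→West 200, Q→North 72, R→West 130, S→South 14, T→North 15. Service 431; fixed 135; total 566.
No other subset beats 513.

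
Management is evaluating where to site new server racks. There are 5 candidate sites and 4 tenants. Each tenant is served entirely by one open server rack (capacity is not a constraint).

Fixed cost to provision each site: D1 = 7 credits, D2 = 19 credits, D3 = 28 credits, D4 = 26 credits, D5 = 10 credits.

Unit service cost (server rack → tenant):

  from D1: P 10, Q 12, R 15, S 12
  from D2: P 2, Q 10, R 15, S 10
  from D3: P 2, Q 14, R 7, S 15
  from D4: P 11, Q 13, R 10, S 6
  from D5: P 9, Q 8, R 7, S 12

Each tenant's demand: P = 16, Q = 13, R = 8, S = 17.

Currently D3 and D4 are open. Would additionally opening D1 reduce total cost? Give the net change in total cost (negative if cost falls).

Yes — net change −6 (cost falls by 6).

Current service cost with {D3, D4}: 359.
Adding D1: each tenant re-picks its cheapest; new service cost 346, saving 13.
Extra fixed cost: 7. Net change = 7 − 13 = -6.
(Totals: 413 → 407.)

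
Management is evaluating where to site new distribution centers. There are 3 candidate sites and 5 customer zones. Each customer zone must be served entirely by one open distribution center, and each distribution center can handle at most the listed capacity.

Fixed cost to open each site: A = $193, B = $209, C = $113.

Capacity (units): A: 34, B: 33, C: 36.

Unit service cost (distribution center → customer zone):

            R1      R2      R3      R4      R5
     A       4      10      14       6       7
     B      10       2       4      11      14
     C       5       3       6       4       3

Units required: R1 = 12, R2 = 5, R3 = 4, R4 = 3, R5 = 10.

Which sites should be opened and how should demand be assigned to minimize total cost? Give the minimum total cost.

Open {C}: R1→C 5·12=60, R2→C 3·5=15, R3→C 6·4=24, R4→C 4·3=12, R5→C 3·10=30.
Loads: C carries 34/36. Service 141; fixed 113; total 254.
Next best feasible plan costs 435.

Minimum total cost: 254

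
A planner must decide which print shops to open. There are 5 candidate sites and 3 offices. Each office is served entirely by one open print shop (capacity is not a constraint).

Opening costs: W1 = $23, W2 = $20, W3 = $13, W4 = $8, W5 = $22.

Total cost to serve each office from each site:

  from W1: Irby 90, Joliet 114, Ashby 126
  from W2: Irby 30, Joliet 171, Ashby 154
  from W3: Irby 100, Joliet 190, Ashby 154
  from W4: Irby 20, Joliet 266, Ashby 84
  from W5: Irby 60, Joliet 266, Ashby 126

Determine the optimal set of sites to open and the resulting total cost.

Open W1 and W4; minimum total cost 249.

For any fixed open set, each office goes to its cheapest open site; total = fixed + service.
{W1, W4}: Irby→W4 20, Joliet→W1 114, Ashby→W4 84. Service 218; fixed 31; total 249.
{W1, W3, W4}: service 218 + fixed 44 = 262
{W1, W2, W4}: service 218 + fixed 51 = 269
{W1, W2, W3, W4, W5}: Irby→W4 20, Joliet→W1 114, Ashby→W4 84. Service 218; fixed 86; total 304.
No other subset beats 249.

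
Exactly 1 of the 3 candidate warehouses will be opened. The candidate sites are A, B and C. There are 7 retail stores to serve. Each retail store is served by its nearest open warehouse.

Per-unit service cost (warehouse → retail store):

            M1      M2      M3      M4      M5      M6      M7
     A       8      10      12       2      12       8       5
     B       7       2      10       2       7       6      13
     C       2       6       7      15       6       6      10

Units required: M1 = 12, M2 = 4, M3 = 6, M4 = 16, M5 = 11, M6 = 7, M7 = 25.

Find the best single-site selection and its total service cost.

Choose A only; total service cost 553.

With exactly 1 open, each retail store uses its cheapest among the chosen.
{A}: M1→A 8·12=96, M2→A 10·4=40, M3→A 12·6=72, M4→A 2·16=32, M5→A 12·11=132, M6→A 8·7=56, M7→A 5·25=125. Service cost 553.
{B}: service cost 628
{C}: service cost 688
Among all 3 size-1 choices, {A} is lowest.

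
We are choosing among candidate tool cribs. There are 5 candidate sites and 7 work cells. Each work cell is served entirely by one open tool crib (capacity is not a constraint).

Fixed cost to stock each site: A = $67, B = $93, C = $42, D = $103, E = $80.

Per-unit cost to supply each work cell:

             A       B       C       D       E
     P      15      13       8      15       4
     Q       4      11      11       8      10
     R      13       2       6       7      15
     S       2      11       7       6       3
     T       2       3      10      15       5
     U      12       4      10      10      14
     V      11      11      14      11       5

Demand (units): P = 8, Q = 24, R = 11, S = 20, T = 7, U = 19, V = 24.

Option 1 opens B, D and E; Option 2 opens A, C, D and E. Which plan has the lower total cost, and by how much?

Option 1: {B, D, E}: P→E 4·8=32, Q→D 8·24=192, R→B 2·11=22, S→E 3·20=60, T→B 3·7=21, U→B 4·19=76, V→E 5·24=120. Service 523; fixed 276; total 799.
Option 2: {A, C, D, E}: P→E 4·8=32, Q→A 4·24=96, R→C 6·11=66, S→A 2·20=40, T→A 2·7=14, U→C 10·19=190, V→E 5·24=120. Service 558; fixed 292; total 850.
Difference: |799 − 850| = 51.

Option 1 is cheaper by 51.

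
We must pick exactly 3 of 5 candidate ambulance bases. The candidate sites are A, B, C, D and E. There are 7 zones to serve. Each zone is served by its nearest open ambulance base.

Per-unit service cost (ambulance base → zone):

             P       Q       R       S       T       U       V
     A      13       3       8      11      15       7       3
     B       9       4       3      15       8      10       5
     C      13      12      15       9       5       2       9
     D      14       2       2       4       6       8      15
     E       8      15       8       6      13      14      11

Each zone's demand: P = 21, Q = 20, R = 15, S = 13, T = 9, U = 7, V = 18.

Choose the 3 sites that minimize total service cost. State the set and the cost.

With exactly 3 open, each zone uses its cheapest among the chosen.
{A, D, E}: P→E 8·21=168, Q→D 2·20=40, R→D 2·15=30, S→D 4·13=52, T→D 6·9=54, U→A 7·7=49, V→A 3·18=54. Service cost 447.
{B, C, D}: service cost 460
{A, B, D}: service cost 468
Among all 10 size-3 choices, {A, D, E} is lowest.

Choose A, D and E; total service cost 447.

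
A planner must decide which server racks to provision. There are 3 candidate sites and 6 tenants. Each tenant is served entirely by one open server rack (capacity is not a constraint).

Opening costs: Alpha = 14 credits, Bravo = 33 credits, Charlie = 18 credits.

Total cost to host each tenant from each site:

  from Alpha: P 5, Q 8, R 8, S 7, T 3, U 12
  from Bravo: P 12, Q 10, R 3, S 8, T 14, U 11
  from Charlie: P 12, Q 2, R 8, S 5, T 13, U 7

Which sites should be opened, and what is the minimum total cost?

Open Alpha only; minimum total cost 57.

For any fixed open set, each tenant goes to its cheapest open site; total = fixed + service.
{Alpha}: P→Alpha 5, Q→Alpha 8, R→Alpha 8, S→Alpha 7, T→Alpha 3, U→Alpha 12. Service 43; fixed 14; total 57.
{Alpha, Charlie}: service 30 + fixed 32 = 62
{Charlie}: service 47 + fixed 18 = 65
{Alpha, Bravo, Charlie}: P→Alpha 5, Q→Charlie 2, R→Bravo 3, S→Charlie 5, T→Alpha 3, U→Charlie 7. Service 25; fixed 65; total 90.
No other subset beats 57.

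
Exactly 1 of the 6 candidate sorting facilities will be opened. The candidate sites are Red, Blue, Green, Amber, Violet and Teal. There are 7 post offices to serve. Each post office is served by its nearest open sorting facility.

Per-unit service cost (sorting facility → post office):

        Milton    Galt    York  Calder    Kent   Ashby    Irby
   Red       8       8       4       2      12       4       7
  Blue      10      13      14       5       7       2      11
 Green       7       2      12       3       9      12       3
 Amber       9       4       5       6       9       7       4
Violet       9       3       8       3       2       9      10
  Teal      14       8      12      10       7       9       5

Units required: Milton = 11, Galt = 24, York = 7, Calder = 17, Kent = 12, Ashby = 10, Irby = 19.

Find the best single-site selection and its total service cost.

With exactly 1 open, each post office uses its cheapest among the chosen.
{Green}: Milton→Green 7·11=77, Galt→Green 2·24=48, York→Green 12·7=84, Calder→Green 3·17=51, Kent→Green 9·12=108, Ashby→Green 12·10=120, Irby→Green 3·19=57. Service cost 545.
{Violet}: service cost 582
{Amber}: service cost 586
Among all 6 size-1 choices, {Green} is lowest.

Choose Green only; total service cost 545.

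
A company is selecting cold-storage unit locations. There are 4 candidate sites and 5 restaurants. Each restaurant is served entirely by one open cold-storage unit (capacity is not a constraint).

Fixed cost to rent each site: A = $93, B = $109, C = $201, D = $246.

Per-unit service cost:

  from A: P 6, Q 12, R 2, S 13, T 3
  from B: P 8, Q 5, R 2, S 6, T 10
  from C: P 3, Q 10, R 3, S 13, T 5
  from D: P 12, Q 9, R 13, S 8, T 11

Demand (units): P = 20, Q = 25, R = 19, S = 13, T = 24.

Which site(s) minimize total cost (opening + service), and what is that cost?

Open A and B; minimum total cost 635.

For any fixed open set, each restaurant goes to its cheapest open site; total = fixed + service.
{A, B}: P→A 6·20=120, Q→B 5·25=125, R→A 2·19=38, S→B 6·13=78, T→A 3·24=72. Service 433; fixed 202; total 635.
{B, C}: service 421 + fixed 310 = 731
{B}: service 641 + fixed 109 = 750
{A, B, C, D}: P→C 3·20=60, Q→B 5·25=125, R→A 2·19=38, S→B 6·13=78, T→A 3·24=72. Service 373; fixed 649; total 1022.
(All 15 nonempty subsets were checked; A and B is lowest.)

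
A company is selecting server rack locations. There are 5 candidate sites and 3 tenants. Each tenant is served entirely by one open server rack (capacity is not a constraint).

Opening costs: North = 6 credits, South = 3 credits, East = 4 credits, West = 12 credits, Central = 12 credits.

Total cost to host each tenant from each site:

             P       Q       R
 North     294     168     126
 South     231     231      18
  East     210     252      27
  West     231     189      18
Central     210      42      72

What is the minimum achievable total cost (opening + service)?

For any fixed open set, each tenant goes to its cheapest open site; total = fixed + service.
{South, Central}: P→Central 210, Q→Central 42, R→South 18. Service 270; fixed 15; total 285.
{South, East, Central}: service 270 + fixed 19 = 289
{North, South, Central}: service 270 + fixed 21 = 291
{North, South, East, West, Central}: service 270 + fixed 37 = 307
No other subset beats 285.

Minimum total cost: 285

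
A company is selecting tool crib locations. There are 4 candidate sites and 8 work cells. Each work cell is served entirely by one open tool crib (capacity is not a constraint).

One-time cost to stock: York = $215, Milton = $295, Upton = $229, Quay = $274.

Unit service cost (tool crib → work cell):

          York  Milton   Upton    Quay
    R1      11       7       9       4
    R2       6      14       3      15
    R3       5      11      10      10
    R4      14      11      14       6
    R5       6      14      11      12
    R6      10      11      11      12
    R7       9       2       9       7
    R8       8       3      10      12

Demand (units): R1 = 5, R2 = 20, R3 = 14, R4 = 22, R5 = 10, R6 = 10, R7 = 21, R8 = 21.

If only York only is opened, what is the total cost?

Each work cell is assigned to its cheapest site among the open ones.
{York}: R1→York 11·5=55, R2→York 6·20=120, R3→York 5·14=70, R4→York 14·22=308, R5→York 6·10=60, R6→York 10·10=100, R7→York 9·21=189, R8→York 8·21=168. Service 1070; fixed 215; total 1285.

Total cost: 1285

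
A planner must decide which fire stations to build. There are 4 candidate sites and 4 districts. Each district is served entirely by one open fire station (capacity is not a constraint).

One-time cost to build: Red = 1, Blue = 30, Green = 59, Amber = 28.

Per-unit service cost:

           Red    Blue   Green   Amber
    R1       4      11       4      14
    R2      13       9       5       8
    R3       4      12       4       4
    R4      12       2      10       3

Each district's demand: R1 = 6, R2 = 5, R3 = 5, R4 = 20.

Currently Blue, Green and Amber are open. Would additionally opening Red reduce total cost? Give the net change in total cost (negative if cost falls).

No — net change +1 (cost rises by 1).

Current service cost with {Blue, Green, Amber}: 109.
Adding Red: each district re-picks its cheapest; new service cost 109, saving 0.
Extra fixed cost: 1. Net change = 1 − 0 = 1.
(Totals: 226 → 227.)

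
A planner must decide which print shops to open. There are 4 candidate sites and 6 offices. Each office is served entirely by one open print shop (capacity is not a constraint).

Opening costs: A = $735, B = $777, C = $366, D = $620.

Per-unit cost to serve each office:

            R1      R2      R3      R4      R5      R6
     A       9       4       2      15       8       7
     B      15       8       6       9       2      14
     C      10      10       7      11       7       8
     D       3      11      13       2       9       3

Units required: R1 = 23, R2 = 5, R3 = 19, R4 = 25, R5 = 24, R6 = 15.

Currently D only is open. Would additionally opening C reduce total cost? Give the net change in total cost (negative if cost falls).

Current service cost with {D}: 682.
Adding C: each office re-picks its cheapest; new service cost 515, saving 167.
Extra fixed cost: 366. Net change = 366 − 167 = 199.
(Totals: 1302 → 1501.)

No — net change +199 (cost rises by 199).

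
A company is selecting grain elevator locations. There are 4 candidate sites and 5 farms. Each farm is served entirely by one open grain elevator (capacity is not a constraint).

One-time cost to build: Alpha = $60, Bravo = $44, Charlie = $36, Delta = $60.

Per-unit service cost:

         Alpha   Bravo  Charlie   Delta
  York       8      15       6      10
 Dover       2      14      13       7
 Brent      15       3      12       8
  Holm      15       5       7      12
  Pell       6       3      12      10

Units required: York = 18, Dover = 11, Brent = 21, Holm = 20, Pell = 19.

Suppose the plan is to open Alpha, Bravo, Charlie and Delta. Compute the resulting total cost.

Each farm is assigned to its cheapest site among the open ones.
{Alpha, Bravo, Charlie, Delta}: York→Charlie 6·18=108, Dover→Alpha 2·11=22, Brent→Bravo 3·21=63, Holm→Bravo 5·20=100, Pell→Bravo 3·19=57. Service 350; fixed 200; total 550.

Total cost: 550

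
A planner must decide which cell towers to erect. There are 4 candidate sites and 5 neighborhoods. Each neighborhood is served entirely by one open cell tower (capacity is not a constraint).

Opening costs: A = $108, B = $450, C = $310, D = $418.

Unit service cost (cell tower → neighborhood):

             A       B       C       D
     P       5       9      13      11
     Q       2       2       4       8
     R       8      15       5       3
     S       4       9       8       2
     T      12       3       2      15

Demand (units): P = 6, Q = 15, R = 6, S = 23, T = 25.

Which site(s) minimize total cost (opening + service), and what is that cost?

Open A only; minimum total cost 608.

For any fixed open set, each neighborhood goes to its cheapest open site; total = fixed + service.
{A}: P→A 5·6=30, Q→A 2·15=30, R→A 8·6=48, S→A 4·23=92, T→A 12·25=300. Service 500; fixed 108; total 608.
{A, C}: service 232 + fixed 418 = 650
{C}: service 402 + fixed 310 = 712
{A, B, C, D}: P→A 5·6=30, Q→A 2·15=30, R→D 3·6=18, S→D 2·23=46, T→C 2·25=50. Service 174; fixed 1286; total 1460.
No other subset beats 608.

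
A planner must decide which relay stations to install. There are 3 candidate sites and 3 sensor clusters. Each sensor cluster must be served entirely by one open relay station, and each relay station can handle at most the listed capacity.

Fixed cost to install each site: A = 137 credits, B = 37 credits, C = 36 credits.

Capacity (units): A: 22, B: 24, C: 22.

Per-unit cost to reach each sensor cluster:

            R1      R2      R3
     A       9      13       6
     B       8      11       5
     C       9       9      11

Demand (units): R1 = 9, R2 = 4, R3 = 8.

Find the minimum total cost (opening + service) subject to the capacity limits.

Minimum total cost: 193

Open {B}: R1→B 8·9=72, R2→B 11·4=44, R3→B 5·8=40.
Loads: B carries 21/24. Service 156; fixed 37; total 193.
Next best feasible plan costs 221.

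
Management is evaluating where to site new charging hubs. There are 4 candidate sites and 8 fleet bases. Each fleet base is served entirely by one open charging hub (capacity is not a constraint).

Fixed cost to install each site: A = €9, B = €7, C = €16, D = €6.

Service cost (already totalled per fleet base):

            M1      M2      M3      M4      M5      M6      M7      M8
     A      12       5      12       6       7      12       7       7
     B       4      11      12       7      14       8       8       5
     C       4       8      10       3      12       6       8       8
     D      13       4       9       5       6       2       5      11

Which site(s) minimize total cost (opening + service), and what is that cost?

Open B and D; minimum total cost 53.

For any fixed open set, each fleet base goes to its cheapest open site; total = fixed + service.
{B, D}: M1→B 4, M2→D 4, M3→D 9, M4→D 5, M5→D 6, M6→D 2, M7→D 5, M8→B 5. Service 40; fixed 13; total 53.
{D}: service 55 + fixed 6 = 61
{A, B, D}: service 40 + fixed 22 = 62
{A, B, C, D}: M1→B 4, M2→D 4, M3→D 9, M4→C 3, M5→D 6, M6→D 2, M7→D 5, M8→B 5. Service 38; fixed 38; total 76.
(All 15 nonempty subsets were checked; B and D is lowest.)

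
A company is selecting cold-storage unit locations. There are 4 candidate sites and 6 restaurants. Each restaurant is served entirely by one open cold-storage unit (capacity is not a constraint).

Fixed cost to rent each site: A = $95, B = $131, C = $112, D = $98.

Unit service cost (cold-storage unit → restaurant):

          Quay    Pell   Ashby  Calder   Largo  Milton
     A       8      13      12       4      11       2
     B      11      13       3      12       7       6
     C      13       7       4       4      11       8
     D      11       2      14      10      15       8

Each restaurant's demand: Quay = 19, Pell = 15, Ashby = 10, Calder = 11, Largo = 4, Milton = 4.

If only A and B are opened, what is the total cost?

Each restaurant is assigned to its cheapest site among the open ones.
{A, B}: Quay→A 8·19=152, Pell→A 13·15=195, Ashby→B 3·10=30, Calder→A 4·11=44, Largo→B 7·4=28, Milton→A 2·4=8. Service 457; fixed 226; total 683.

Total cost: 683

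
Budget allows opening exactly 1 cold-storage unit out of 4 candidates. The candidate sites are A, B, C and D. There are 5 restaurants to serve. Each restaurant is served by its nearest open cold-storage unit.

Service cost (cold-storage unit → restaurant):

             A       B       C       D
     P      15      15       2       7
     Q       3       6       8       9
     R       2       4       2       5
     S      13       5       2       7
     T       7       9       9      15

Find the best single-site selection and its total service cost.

With exactly 1 open, each restaurant uses its cheapest among the chosen.
{C}: P→C 2, Q→C 8, R→C 2, S→C 2, T→C 9. Service cost 23.
{B}: service cost 39
{A}: service cost 40
Among all 4 size-1 choices, {C} is lowest.

Choose C only; total service cost 23.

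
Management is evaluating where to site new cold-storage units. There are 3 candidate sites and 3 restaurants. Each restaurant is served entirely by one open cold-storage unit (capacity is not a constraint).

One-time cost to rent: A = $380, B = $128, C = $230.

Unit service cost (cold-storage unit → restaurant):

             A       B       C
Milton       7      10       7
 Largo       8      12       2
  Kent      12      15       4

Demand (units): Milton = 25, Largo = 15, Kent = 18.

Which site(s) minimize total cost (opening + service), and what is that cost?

For any fixed open set, each restaurant goes to its cheapest open site; total = fixed + service.
{C}: Milton→C 7·25=175, Largo→C 2·15=30, Kent→C 4·18=72. Service 277; fixed 230; total 507.
{B, C}: service 277 + fixed 358 = 635
{B}: service 700 + fixed 128 = 828
{A, B, C}: Milton→A 7·25=175, Largo→C 2·15=30, Kent→C 4·18=72. Service 277; fixed 738; total 1015.
No other subset beats 507.

Open C only; minimum total cost 507.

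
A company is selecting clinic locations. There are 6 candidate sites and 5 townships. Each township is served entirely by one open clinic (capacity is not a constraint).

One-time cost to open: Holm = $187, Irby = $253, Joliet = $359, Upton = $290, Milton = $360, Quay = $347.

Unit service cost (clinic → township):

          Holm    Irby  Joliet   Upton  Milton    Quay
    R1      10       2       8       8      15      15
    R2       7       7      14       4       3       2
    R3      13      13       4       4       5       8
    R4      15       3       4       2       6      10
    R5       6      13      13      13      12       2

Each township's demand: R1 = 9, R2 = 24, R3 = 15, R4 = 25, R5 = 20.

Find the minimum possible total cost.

For any fixed open set, each township goes to its cheapest open site; total = fixed + service.
{Upton}: R1→Upton 8·9=72, R2→Upton 4·24=96, R3→Upton 4·15=60, R4→Upton 2·25=50, R5→Upton 13·20=260. Service 538; fixed 290; total 828.
{Holm, Upton}: service 398 + fixed 477 = 875
{Irby, Quay}: service 301 + fixed 600 = 901
{Holm, Irby, Joliet, Upton, Milton, Quay}: service 216 + fixed 1796 = 2012
No other subset beats 828.

Minimum total cost: 828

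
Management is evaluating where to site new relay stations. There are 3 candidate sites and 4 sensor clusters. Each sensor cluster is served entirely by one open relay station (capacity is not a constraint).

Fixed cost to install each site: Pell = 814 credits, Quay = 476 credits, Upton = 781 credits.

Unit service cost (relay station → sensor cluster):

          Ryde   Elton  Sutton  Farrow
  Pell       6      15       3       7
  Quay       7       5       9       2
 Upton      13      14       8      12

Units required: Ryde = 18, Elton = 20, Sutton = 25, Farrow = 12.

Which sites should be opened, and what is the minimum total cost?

Open Quay only; minimum total cost 951.

For any fixed open set, each sensor cluster goes to its cheapest open site; total = fixed + service.
{Quay}: Ryde→Quay 7·18=126, Elton→Quay 5·20=100, Sutton→Quay 9·25=225, Farrow→Quay 2·12=24. Service 475; fixed 476; total 951.
{Pell}: service 567 + fixed 814 = 1381
{Pell, Quay}: Ryde→Pell 6·18=108, Elton→Quay 5·20=100, Sutton→Pell 3·25=75, Farrow→Quay 2·12=24. Service 307; fixed 1290; total 1597.
{Pell, Quay, Upton}: Ryde→Pell 6·18=108, Elton→Quay 5·20=100, Sutton→Pell 3·25=75, Farrow→Quay 2·12=24. Service 307; fixed 2071; total 2378.
No other subset beats 951.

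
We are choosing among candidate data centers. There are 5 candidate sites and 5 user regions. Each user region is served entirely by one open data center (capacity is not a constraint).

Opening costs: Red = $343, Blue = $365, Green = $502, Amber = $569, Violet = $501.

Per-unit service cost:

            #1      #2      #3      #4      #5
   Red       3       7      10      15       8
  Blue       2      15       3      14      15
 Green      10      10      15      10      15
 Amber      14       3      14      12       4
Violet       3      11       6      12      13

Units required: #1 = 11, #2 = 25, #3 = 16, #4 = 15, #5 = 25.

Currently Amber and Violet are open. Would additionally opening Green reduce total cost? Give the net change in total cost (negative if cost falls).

No — net change +472 (cost rises by 472).

Current service cost with {Amber, Violet}: 484.
Adding Green: each user region re-picks its cheapest; new service cost 454, saving 30.
Extra fixed cost: 502. Net change = 502 − 30 = 472.
(Totals: 1554 → 2026.)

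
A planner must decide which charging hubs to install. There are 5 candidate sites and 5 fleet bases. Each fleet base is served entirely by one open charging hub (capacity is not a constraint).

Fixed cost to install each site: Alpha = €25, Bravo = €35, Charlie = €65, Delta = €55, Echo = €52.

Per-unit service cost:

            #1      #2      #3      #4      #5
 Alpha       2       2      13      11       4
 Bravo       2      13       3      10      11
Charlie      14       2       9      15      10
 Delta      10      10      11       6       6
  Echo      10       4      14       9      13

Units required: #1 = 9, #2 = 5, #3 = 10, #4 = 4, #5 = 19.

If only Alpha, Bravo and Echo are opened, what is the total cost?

Each fleet base is assigned to its cheapest site among the open ones.
{Alpha, Bravo, Echo}: #1→Alpha 2·9=18, #2→Alpha 2·5=10, #3→Bravo 3·10=30, #4→Echo 9·4=36, #5→Alpha 4·19=76. Service 170; fixed 112; total 282.

Total cost: 282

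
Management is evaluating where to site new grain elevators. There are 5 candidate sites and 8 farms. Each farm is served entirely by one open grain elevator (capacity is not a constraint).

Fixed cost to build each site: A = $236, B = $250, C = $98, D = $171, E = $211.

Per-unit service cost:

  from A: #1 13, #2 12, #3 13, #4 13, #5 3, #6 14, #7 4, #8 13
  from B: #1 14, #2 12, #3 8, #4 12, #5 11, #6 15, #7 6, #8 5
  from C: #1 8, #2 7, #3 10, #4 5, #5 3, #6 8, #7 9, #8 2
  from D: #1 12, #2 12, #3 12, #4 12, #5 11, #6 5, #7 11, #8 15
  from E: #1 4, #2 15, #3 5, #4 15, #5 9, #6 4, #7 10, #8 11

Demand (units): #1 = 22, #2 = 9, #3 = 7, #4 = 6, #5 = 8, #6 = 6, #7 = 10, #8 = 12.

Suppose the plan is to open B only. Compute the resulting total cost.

Total cost: 1092

Each farm is assigned to its cheapest site among the open ones.
{B}: #1→B 14·22=308, #2→B 12·9=108, #3→B 8·7=56, #4→B 12·6=72, #5→B 11·8=88, #6→B 15·6=90, #7→B 6·10=60, #8→B 5·12=60. Service 842; fixed 250; total 1092.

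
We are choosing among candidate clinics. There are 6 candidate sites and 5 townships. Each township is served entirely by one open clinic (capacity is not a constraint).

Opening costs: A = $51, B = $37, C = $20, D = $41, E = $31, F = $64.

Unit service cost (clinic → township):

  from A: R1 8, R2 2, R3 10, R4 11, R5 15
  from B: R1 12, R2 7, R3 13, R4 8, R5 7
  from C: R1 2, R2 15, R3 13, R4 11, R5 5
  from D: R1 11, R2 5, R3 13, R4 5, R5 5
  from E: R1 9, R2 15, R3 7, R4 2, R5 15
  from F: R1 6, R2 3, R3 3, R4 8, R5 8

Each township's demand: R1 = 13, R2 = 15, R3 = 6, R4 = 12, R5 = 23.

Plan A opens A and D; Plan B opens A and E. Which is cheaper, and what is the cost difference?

Plan A is cheaper by 166.

Plan A: {A, D}: R1→A 8·13=104, R2→A 2·15=30, R3→A 10·6=60, R4→D 5·12=60, R5→D 5·23=115. Service 369; fixed 92; total 461.
Plan B: {A, E}: R1→A 8·13=104, R2→A 2·15=30, R3→E 7·6=42, R4→E 2·12=24, R5→A 15·23=345. Service 545; fixed 82; total 627.
Difference: |461 − 627| = 166.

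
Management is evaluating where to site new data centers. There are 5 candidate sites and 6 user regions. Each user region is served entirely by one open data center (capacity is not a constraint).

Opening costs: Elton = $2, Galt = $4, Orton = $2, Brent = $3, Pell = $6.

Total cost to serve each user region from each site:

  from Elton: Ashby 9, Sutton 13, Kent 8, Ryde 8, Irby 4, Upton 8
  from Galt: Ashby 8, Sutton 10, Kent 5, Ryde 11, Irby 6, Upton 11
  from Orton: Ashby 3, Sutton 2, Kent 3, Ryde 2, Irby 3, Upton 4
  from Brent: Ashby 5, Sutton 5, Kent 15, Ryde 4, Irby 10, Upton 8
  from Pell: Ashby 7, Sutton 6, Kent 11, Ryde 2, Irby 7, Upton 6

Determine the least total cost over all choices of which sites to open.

For any fixed open set, each user region goes to its cheapest open site; total = fixed + service.
{Orton}: Ashby→Orton 3, Sutton→Orton 2, Kent→Orton 3, Ryde→Orton 2, Irby→Orton 3, Upton→Orton 4. Service 17; fixed 2; total 19.
{Elton, Orton}: Ashby→Orton 3, Sutton→Orton 2, Kent→Orton 3, Ryde→Orton 2, Irby→Orton 3, Upton→Orton 4. Service 17; fixed 4; total 21.
{Orton, Brent}: service 17 + fixed 5 = 22
{Elton, Galt, Orton, Brent, Pell}: Ashby→Orton 3, Sutton→Orton 2, Kent→Orton 3, Ryde→Orton 2, Irby→Orton 3, Upton→Orton 4. Service 17; fixed 17; total 34.
No other subset beats 19.

Minimum total cost: 19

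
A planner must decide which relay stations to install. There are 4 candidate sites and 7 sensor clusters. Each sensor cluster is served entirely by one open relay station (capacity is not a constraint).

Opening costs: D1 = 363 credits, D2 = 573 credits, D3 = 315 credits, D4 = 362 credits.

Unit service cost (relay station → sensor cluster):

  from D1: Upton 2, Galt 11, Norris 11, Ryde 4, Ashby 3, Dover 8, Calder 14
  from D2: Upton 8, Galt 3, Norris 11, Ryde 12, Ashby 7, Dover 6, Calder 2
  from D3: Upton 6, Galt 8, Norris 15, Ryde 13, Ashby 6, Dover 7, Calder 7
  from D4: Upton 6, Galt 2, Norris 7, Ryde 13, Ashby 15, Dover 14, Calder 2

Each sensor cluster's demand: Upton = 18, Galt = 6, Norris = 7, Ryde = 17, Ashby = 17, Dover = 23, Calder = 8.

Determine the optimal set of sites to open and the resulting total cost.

Open D1 only; minimum total cost 957.

For any fixed open set, each sensor cluster goes to its cheapest open site; total = fixed + service.
{D1}: Upton→D1 2·18=36, Galt→D1 11·6=66, Norris→D1 11·7=77, Ryde→D1 4·17=68, Ashby→D1 3·17=51, Dover→D1 8·23=184, Calder→D1 14·8=112. Service 594; fixed 363; total 957.
{D3}: Upton→D3 6·18=108, Galt→D3 8·6=48, Norris→D3 15·7=105, Ryde→D3 13·17=221, Ashby→D3 6·17=102, Dover→D3 7·23=161, Calder→D3 7·8=56. Service 801; fixed 315; total 1116.
{D1, D4}: Upton→D1 2·18=36, Galt→D4 2·6=12, Norris→D4 7·7=49, Ryde→D1 4·17=68, Ashby→D1 3·17=51, Dover→D1 8·23=184, Calder→D4 2·8=16. Service 416; fixed 725; total 1141.
{D1, D2, D3, D4}: Upton→D1 2·18=36, Galt→D4 2·6=12, Norris→D4 7·7=49, Ryde→D1 4·17=68, Ashby→D1 3·17=51, Dover→D2 6·23=138, Calder→D2 2·8=16. Service 370; fixed 1613; total 1983.
No other subset beats 957.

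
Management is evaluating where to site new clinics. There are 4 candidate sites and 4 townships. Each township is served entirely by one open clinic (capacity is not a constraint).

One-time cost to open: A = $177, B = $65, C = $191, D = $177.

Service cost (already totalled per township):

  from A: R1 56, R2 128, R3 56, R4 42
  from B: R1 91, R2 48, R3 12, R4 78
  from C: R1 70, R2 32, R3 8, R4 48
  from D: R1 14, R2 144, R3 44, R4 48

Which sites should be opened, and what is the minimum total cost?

Open B only; minimum total cost 294.

For any fixed open set, each township goes to its cheapest open site; total = fixed + service.
{B}: R1→B 91, R2→B 48, R3→B 12, R4→B 78. Service 229; fixed 65; total 294.
{C}: R1→C 70, R2→C 32, R3→C 8, R4→C 48. Service 158; fixed 191; total 349.
{B, D}: R1→D 14, R2→B 48, R3→B 12, R4→D 48. Service 122; fixed 242; total 364.
{A, B, C, D}: service 96 + fixed 610 = 706
No other subset beats 294.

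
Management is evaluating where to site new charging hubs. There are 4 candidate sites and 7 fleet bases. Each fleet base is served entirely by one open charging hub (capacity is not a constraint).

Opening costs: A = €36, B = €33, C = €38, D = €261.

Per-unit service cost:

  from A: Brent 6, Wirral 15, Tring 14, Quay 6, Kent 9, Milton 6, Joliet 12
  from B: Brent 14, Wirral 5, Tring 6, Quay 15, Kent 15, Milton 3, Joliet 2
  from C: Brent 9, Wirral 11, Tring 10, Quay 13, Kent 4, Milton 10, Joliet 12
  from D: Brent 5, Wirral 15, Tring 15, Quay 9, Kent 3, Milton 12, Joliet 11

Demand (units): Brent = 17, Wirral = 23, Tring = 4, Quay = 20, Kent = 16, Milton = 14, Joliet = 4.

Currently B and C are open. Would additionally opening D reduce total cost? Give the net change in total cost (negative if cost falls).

Current service cost with {B, C}: 666.
Adding D: each fleet base re-picks its cheapest; new service cost 502, saving 164.
Extra fixed cost: 261. Net change = 261 − 164 = 97.
(Totals: 737 → 834.)

No — net change +97 (cost rises by 97).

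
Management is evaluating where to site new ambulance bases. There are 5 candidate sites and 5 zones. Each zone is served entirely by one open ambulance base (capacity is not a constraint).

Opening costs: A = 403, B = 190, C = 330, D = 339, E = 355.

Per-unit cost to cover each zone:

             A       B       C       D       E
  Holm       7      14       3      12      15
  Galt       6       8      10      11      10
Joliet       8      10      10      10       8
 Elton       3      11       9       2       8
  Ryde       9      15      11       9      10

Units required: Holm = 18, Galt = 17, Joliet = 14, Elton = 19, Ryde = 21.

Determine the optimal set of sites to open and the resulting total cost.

For any fixed open set, each zone goes to its cheapest open site; total = fixed + service.
{A}: Holm→A 7·18=126, Galt→A 6·17=102, Joliet→A 8·14=112, Elton→A 3·19=57, Ryde→A 9·21=189. Service 586; fixed 403; total 989.
{C}: service 766 + fixed 330 = 1096
{D}: Holm→D 12·18=216, Galt→D 11·17=187, Joliet→D 10·14=140, Elton→D 2·19=38, Ryde→D 9·21=189. Service 770; fixed 339; total 1109.
{A, B, C, D, E}: service 495 + fixed 1617 = 2112
No other subset beats 989.

Open A only; minimum total cost 989.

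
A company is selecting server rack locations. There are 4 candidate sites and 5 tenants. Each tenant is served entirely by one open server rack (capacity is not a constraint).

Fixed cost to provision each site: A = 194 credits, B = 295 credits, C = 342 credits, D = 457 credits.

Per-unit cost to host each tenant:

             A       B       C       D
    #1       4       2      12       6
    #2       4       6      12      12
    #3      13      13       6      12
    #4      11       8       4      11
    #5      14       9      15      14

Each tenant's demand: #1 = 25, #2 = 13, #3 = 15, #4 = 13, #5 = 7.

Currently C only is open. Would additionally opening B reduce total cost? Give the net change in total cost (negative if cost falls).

Current service cost with {C}: 703.
Adding B: each tenant re-picks its cheapest; new service cost 333, saving 370.
Extra fixed cost: 295. Net change = 295 − 370 = -75.
(Totals: 1045 → 970.)

Yes — net change −75 (cost falls by 75).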